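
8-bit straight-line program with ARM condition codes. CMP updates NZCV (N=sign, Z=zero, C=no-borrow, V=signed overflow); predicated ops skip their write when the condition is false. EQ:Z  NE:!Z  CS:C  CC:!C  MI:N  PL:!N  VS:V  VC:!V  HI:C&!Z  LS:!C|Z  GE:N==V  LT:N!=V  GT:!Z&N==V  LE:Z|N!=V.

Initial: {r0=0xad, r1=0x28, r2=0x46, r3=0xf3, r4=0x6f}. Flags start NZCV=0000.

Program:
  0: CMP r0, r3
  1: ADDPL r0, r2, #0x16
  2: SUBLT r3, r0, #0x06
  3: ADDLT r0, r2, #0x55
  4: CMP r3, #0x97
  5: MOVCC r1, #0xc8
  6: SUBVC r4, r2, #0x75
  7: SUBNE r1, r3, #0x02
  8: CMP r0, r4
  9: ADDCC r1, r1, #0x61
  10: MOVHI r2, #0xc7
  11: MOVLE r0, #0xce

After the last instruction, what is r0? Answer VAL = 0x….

[0] flags=1000 → (cmp)
[1] flags=1000 PL?F → skip
[2] flags=1000 LT?T → r3=0xa7
[3] flags=1000 LT?T → r0=0x9b
[4] flags=0010 → (cmp)
[5] flags=0010 CC?F → skip
[6] flags=0010 VC?T → r4=0xd1
[7] flags=0010 NE?T → r1=0xa5
[8] flags=1000 → (cmp)
[9] flags=1000 CC?T → r1=0x06
[10] flags=1000 HI?F → skip
[11] flags=1000 LE?T → r0=0xce

VAL = 0xce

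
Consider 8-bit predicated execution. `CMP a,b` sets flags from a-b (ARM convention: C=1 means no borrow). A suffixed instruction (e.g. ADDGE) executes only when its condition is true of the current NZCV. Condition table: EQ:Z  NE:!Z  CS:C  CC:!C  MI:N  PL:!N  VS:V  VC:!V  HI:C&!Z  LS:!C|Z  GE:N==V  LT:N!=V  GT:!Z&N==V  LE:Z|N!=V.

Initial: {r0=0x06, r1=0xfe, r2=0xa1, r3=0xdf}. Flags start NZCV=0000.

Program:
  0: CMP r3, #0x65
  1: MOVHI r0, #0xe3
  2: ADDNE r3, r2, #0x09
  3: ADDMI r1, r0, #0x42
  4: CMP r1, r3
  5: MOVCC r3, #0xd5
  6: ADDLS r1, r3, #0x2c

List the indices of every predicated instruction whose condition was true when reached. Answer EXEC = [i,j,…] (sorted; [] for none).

[0] flags=0011 → (cmp)
[1] flags=0011 HI?T → r0=0xe3
[2] flags=0011 NE?T → r3=0xaa
[3] flags=0011 MI?F → skip
[4] flags=0010 → (cmp)
[5] flags=0010 CC?F → skip
[6] flags=0010 LS?F → skip

EXEC = [1,2]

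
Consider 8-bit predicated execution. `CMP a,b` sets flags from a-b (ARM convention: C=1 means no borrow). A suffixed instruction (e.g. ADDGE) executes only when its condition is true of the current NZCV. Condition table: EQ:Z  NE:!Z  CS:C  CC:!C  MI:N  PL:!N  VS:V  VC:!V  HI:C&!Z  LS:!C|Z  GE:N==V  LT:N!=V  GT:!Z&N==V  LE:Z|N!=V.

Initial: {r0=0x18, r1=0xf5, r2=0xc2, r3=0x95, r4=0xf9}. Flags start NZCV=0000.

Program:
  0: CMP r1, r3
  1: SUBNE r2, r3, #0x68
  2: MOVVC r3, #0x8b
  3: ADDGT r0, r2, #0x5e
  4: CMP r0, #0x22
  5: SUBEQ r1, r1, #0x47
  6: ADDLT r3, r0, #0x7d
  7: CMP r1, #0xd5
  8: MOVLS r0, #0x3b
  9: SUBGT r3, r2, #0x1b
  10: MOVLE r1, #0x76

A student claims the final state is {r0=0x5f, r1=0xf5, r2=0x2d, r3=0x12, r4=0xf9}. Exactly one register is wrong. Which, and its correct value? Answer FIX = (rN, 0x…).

FIX = (r0, 0x8b)

0: ✓ CMP  NZCV=0010
1: ✓ SUBNE  r2←0x2d
2: ✓ MOVVC  r3←0x8b
3: ✓ ADDGT  r0←0x8b
4: ✓ CMP  NZCV=0011
5: · SUBEQ
6: ✓ ADDLT  r3←0x08
7: ✓ CMP  NZCV=0010
8: · MOVLS
9: ✓ SUBGT  r3←0x12
10: · MOVLE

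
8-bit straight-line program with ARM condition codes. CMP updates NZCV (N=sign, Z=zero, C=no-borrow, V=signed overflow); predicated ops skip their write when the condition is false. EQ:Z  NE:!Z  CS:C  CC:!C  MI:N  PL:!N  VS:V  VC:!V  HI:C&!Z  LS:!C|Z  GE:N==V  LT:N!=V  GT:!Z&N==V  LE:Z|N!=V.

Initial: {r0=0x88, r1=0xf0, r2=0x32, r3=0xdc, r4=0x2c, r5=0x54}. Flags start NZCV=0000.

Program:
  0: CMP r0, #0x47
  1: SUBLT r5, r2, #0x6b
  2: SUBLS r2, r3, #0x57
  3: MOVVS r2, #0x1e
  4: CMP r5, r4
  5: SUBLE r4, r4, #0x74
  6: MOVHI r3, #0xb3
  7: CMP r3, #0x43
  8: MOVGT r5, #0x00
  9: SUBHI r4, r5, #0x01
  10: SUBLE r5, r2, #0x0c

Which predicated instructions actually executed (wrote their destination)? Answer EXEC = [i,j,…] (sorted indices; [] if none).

EXEC = [1,3,5,6,9,10]

0: ✓ CMP  NZCV=0011
1: ✓ SUBLT  r5←0xc7
2: · SUBLS
3: ✓ MOVVS  r2←0x1e
4: ✓ CMP  NZCV=1010
5: ✓ SUBLE  r4←0xb8
6: ✓ MOVHI  r3←0xb3
7: ✓ CMP  NZCV=0011
8: · MOVGT
9: ✓ SUBHI  r4←0xc6
10: ✓ SUBLE  r5←0x12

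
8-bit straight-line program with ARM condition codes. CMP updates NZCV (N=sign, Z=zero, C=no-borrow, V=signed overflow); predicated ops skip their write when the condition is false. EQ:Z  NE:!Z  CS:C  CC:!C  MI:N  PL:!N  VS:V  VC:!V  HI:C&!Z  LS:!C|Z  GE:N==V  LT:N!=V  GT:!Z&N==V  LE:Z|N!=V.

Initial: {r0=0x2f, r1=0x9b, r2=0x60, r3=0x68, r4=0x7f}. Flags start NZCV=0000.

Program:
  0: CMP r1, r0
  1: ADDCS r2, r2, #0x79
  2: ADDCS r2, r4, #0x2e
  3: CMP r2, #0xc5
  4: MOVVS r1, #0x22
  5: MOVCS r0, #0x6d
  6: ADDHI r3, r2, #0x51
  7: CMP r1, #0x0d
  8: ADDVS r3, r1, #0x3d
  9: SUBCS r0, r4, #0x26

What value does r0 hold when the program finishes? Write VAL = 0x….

VAL = 0x59

[0] flags=0011 → (cmp)
[1] flags=0011 CS?T → r2=0xd9
[2] flags=0011 CS?T → r2=0xad
[3] flags=1000 → (cmp)
[4] flags=1000 VS?F → skip
[5] flags=1000 CS?F → skip
[6] flags=1000 HI?F → skip
[7] flags=1010 → (cmp)
[8] flags=1010 VS?F → skip
[9] flags=1010 CS?T → r0=0x59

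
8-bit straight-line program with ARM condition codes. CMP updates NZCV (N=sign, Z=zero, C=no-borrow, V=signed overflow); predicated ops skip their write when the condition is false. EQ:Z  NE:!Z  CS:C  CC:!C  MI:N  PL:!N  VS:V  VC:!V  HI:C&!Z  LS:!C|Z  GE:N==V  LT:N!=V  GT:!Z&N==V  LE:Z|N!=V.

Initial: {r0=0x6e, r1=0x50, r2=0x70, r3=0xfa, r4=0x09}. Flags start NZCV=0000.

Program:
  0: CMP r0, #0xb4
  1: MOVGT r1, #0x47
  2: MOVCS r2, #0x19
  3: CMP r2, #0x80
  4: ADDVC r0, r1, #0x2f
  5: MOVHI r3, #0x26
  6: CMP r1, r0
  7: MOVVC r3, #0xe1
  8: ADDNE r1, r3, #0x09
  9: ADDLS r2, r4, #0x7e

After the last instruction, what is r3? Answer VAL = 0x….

VAL = 0xe1

[0] flags=1001 → (cmp)
[1] flags=1001 GT?T → r1=0x47
[2] flags=1001 CS?F → skip
[3] flags=1001 → (cmp)
[4] flags=1001 VC?F → skip
[5] flags=1001 HI?F → skip
[6] flags=1000 → (cmp)
[7] flags=1000 VC?T → r3=0xe1
[8] flags=1000 NE?T → r1=0xea
[9] flags=1000 LS?T → r2=0x87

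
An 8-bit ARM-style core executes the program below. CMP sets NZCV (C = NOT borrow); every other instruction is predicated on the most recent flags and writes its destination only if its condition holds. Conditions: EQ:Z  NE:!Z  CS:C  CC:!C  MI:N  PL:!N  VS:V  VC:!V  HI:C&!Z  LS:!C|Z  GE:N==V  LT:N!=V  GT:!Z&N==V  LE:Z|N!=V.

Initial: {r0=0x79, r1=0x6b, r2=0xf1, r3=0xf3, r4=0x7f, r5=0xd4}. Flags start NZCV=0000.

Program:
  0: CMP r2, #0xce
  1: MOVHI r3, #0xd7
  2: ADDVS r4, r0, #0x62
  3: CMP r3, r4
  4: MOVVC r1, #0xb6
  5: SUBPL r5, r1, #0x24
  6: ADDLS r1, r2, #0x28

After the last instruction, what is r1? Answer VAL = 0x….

VAL = 0x6b

[0] flags=0010 → (cmp)
[1] flags=0010 HI?T → r3=0xd7
[2] flags=0010 VS?F → skip
[3] flags=0011 → (cmp)
[4] flags=0011 VC?F → skip
[5] flags=0011 PL?T → r5=0x47
[6] flags=0011 LS?F → skip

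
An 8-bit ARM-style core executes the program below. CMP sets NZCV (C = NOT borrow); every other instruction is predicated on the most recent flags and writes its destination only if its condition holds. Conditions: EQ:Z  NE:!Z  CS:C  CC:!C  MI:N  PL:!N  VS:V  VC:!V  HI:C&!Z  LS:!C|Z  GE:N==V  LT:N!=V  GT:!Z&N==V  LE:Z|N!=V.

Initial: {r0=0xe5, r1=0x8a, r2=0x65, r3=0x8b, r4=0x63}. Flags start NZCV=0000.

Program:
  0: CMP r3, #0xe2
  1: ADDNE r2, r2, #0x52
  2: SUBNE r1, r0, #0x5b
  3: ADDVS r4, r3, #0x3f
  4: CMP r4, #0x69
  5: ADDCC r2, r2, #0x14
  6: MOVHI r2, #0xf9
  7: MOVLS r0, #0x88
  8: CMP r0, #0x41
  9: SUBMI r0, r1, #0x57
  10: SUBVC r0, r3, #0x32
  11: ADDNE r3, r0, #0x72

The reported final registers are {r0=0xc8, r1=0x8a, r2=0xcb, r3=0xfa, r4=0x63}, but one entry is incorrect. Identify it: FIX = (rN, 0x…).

FIX = (r0, 0x88)

[0] flags=1000 → (cmp)
[1] flags=1000 NE?T → r2=0xb7
[2] flags=1000 NE?T → r1=0x8a
[3] flags=1000 VS?F → skip
[4] flags=1000 → (cmp)
[5] flags=1000 CC?T → r2=0xcb
[6] flags=1000 HI?F → skip
[7] flags=1000 LS?T → r0=0x88
[8] flags=0011 → (cmp)
[9] flags=0011 MI?F → skip
[10] flags=0011 VC?F → skip
[11] flags=0011 NE?T → r3=0xfa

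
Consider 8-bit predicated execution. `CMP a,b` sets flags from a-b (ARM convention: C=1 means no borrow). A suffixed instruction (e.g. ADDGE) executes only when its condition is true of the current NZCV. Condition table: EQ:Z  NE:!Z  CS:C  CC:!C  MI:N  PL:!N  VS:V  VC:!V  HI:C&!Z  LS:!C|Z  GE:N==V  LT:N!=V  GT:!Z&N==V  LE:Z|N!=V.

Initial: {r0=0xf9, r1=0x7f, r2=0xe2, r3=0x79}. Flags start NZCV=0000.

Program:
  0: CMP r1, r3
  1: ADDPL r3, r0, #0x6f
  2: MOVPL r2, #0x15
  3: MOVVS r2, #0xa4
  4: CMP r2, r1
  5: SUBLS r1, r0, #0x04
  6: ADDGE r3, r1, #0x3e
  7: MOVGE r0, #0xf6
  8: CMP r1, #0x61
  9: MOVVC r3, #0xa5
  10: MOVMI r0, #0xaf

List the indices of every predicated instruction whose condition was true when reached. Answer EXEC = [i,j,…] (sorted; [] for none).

[0] flags=0010 → (cmp)
[1] flags=0010 PL?T → r3=0x68
[2] flags=0010 PL?T → r2=0x15
[3] flags=0010 VS?F → skip
[4] flags=1000 → (cmp)
[5] flags=1000 LS?T → r1=0xf5
[6] flags=1000 GE?F → skip
[7] flags=1000 GE?F → skip
[8] flags=1010 → (cmp)
[9] flags=1010 VC?T → r3=0xa5
[10] flags=1010 MI?T → r0=0xaf

EXEC = [1,2,5,9,10]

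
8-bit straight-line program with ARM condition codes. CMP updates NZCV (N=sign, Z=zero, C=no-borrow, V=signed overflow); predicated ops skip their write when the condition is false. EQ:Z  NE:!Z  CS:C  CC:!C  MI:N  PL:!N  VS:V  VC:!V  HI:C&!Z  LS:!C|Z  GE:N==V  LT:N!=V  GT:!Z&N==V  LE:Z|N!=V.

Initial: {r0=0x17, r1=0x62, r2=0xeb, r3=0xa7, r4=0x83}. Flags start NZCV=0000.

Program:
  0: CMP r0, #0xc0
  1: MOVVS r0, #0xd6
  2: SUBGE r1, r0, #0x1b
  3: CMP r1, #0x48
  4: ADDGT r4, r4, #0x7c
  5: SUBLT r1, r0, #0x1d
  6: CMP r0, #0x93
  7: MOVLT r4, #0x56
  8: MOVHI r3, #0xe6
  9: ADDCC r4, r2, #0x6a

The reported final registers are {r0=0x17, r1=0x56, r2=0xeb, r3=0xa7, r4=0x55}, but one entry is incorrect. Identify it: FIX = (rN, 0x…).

[0] flags=0000 → (cmp)
[1] flags=0000 VS?F → skip
[2] flags=0000 GE?T → r1=0xfc
[3] flags=1010 → (cmp)
[4] flags=1010 GT?F → skip
[5] flags=1010 LT?T → r1=0xfa
[6] flags=1001 → (cmp)
[7] flags=1001 LT?F → skip
[8] flags=1001 HI?F → skip
[9] flags=1001 CC?T → r4=0x55

FIX = (r1, 0xfa)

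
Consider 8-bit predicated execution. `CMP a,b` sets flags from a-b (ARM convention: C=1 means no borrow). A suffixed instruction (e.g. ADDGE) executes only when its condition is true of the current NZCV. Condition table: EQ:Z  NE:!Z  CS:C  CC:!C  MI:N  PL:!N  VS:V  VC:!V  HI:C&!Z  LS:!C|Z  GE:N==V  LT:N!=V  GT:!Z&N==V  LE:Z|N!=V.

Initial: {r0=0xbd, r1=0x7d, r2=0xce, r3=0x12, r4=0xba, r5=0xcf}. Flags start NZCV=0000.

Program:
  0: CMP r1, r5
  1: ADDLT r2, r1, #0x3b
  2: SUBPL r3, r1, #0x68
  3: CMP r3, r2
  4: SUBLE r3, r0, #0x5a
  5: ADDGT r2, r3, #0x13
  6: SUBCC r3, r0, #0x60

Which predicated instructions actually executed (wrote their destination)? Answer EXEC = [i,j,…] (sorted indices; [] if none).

EXEC = [5,6]

0: ✓ CMP  NZCV=1001
1: · ADDLT
2: · SUBPL
3: ✓ CMP  NZCV=0000
4: · SUBLE
5: ✓ ADDGT  r2←0x25
6: ✓ SUBCC  r3←0x5d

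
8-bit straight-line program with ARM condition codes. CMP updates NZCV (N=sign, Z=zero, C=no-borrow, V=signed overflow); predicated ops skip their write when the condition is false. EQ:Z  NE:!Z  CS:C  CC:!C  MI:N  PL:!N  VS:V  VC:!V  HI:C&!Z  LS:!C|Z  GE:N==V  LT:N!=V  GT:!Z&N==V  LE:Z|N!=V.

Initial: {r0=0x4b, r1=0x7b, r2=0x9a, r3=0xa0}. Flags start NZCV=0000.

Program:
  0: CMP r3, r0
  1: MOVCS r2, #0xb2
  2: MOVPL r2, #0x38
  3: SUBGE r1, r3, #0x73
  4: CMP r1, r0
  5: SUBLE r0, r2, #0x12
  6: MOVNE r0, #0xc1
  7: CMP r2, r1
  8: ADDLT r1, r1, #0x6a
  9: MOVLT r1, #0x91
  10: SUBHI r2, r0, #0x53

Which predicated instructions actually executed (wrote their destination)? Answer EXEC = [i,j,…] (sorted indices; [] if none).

EXEC = [1,2,6,8,9]

[0] flags=0011 → (cmp)
[1] flags=0011 CS?T → r2=0xb2
[2] flags=0011 PL?T → r2=0x38
[3] flags=0011 GE?F → skip
[4] flags=0010 → (cmp)
[5] flags=0010 LE?F → skip
[6] flags=0010 NE?T → r0=0xc1
[7] flags=1000 → (cmp)
[8] flags=1000 LT?T → r1=0xe5
[9] flags=1000 LT?T → r1=0x91
[10] flags=1000 HI?F → skip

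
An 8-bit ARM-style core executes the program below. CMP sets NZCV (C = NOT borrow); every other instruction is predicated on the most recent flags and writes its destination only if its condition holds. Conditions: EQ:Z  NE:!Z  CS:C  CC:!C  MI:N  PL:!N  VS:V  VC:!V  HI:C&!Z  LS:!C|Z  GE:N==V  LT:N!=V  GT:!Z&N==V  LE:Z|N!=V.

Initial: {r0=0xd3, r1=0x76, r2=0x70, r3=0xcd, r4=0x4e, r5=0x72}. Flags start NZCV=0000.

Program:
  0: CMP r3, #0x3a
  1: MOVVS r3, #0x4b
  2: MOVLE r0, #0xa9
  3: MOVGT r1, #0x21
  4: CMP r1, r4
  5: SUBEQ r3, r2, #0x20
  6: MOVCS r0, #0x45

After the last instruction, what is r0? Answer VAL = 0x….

VAL = 0x45

0: ✓ CMP  NZCV=1010
1: · MOVVS
2: ✓ MOVLE  r0←0xa9
3: · MOVGT
4: ✓ CMP  NZCV=0010
5: · SUBEQ
6: ✓ MOVCS  r0←0x45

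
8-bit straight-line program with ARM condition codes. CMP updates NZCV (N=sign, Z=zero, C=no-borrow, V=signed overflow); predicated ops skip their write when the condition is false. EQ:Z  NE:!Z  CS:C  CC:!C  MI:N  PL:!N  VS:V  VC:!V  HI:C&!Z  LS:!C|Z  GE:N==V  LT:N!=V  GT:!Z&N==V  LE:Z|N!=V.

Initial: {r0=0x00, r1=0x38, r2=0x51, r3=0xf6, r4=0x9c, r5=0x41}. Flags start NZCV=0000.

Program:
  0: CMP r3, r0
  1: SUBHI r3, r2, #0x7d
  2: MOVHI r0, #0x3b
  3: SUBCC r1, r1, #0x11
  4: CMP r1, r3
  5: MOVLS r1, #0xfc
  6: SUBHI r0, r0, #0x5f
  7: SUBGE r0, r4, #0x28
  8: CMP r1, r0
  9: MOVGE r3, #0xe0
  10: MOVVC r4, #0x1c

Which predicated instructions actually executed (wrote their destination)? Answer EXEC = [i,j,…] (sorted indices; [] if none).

[0] flags=1010 → (cmp)
[1] flags=1010 HI?T → r3=0xd4
[2] flags=1010 HI?T → r0=0x3b
[3] flags=1010 CC?F → skip
[4] flags=0000 → (cmp)
[5] flags=0000 LS?T → r1=0xfc
[6] flags=0000 HI?F → skip
[7] flags=0000 GE?T → r0=0x74
[8] flags=1010 → (cmp)
[9] flags=1010 GE?F → skip
[10] flags=1010 VC?T → r4=0x1c

EXEC = [1,2,5,7,10]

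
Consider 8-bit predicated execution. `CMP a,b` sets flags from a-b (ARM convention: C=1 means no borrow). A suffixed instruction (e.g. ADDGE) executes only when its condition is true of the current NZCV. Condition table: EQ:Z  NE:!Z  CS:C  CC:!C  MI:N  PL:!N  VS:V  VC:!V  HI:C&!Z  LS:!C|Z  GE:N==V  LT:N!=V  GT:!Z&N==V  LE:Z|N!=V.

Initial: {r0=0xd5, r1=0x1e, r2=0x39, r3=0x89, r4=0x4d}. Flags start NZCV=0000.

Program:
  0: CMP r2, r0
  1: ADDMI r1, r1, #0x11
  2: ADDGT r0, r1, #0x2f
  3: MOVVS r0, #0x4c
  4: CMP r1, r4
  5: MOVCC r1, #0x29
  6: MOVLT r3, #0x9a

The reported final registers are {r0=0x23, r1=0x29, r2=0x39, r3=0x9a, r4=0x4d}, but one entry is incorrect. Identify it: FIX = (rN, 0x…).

FIX = (r0, 0x4d)

0: ✓ CMP  NZCV=0000
1: · ADDMI
2: ✓ ADDGT  r0←0x4d
3: · MOVVS
4: ✓ CMP  NZCV=1000
5: ✓ MOVCC  r1←0x29
6: ✓ MOVLT  r3←0x9a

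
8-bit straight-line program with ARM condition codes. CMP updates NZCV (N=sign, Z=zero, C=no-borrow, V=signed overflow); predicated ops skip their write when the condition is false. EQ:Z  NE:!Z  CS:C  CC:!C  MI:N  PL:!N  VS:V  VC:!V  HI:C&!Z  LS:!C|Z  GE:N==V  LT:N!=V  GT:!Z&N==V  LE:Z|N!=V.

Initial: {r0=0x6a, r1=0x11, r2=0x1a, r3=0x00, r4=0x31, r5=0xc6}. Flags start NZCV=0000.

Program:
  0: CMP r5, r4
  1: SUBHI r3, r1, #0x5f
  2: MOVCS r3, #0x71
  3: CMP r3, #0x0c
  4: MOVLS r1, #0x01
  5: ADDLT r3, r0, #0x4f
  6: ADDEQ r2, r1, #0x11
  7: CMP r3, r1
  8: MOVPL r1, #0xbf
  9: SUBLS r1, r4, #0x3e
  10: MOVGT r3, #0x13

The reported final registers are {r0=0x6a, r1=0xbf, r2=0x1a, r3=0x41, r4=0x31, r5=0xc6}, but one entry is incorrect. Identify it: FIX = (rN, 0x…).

[0] flags=1010 → (cmp)
[1] flags=1010 HI?T → r3=0xb2
[2] flags=1010 CS?T → r3=0x71
[3] flags=0010 → (cmp)
[4] flags=0010 LS?F → skip
[5] flags=0010 LT?F → skip
[6] flags=0010 EQ?F → skip
[7] flags=0010 → (cmp)
[8] flags=0010 PL?T → r1=0xbf
[9] flags=0010 LS?F → skip
[10] flags=0010 GT?T → r3=0x13

FIX = (r3, 0x13)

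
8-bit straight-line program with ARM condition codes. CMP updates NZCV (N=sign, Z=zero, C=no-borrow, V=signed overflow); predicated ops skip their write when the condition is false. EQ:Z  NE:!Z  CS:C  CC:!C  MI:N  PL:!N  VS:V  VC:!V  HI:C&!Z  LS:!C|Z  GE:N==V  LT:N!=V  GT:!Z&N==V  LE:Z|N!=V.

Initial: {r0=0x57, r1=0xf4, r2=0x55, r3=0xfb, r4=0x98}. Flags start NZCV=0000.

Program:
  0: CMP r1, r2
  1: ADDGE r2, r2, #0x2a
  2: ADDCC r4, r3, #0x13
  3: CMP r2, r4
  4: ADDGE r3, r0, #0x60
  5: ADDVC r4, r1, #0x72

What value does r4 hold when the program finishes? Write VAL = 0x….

0: ✓ CMP  NZCV=1010
1: · ADDGE
2: · ADDCC
3: ✓ CMP  NZCV=1001
4: ✓ ADDGE  r3←0xb7
5: · ADDVC

VAL = 0x98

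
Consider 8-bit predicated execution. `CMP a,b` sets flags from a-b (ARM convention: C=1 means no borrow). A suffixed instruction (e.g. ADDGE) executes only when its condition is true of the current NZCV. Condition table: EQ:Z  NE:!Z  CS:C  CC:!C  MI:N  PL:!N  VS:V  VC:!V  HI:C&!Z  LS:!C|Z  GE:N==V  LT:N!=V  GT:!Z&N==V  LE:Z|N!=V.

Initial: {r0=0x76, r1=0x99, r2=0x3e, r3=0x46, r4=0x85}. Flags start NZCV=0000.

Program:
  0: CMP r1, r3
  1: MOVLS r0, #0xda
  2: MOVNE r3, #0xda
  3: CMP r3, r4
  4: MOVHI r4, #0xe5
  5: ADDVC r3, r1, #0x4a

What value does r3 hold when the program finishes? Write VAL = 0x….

VAL = 0xe3

[0] flags=0011 → (cmp)
[1] flags=0011 LS?F → skip
[2] flags=0011 NE?T → r3=0xda
[3] flags=0010 → (cmp)
[4] flags=0010 HI?T → r4=0xe5
[5] flags=0010 VC?T → r3=0xe3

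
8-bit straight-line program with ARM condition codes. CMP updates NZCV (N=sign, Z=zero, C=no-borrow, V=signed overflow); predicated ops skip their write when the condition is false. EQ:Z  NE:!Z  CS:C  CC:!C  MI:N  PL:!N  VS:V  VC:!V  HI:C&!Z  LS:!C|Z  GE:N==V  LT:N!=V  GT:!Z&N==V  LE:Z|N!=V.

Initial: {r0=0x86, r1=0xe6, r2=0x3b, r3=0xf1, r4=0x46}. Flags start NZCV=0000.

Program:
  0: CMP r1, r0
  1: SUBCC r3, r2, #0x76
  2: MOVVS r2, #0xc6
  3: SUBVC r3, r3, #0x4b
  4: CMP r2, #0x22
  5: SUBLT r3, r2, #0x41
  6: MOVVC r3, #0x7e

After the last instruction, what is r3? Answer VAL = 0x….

0: ✓ CMP  NZCV=0010
1: · SUBCC
2: · MOVVS
3: ✓ SUBVC  r3←0xa6
4: ✓ CMP  NZCV=0010
5: · SUBLT
6: ✓ MOVVC  r3←0x7e

VAL = 0x7e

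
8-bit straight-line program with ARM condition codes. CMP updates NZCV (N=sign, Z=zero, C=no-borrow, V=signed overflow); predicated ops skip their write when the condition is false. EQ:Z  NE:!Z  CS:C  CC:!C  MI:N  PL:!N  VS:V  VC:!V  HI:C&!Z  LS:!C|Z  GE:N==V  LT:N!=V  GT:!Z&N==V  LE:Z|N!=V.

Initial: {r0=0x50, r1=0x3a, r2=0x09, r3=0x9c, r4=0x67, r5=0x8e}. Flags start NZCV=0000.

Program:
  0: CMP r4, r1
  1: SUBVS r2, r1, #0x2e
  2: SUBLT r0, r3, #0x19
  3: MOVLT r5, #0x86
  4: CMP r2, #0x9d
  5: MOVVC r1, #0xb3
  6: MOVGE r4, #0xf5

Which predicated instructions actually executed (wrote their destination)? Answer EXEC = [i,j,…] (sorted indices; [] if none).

EXEC = [5,6]

0: ✓ CMP  NZCV=0010
1: · SUBVS
2: · SUBLT
3: · MOVLT
4: ✓ CMP  NZCV=0000
5: ✓ MOVVC  r1←0xb3
6: ✓ MOVGE  r4←0xf5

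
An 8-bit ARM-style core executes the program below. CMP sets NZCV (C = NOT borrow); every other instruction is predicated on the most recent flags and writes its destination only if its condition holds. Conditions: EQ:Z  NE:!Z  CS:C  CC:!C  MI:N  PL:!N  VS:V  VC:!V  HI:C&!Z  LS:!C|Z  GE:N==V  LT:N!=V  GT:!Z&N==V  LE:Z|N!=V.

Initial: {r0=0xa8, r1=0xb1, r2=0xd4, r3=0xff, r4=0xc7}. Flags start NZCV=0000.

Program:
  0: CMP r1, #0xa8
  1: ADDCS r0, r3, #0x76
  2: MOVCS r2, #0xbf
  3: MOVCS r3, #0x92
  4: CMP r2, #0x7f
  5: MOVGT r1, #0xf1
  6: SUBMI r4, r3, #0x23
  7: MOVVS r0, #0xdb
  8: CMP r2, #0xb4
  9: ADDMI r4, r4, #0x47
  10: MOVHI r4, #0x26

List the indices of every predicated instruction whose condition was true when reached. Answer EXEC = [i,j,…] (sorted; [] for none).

[0] flags=0010 → (cmp)
[1] flags=0010 CS?T → r0=0x75
[2] flags=0010 CS?T → r2=0xbf
[3] flags=0010 CS?T → r3=0x92
[4] flags=0011 → (cmp)
[5] flags=0011 GT?F → skip
[6] flags=0011 MI?F → skip
[7] flags=0011 VS?T → r0=0xdb
[8] flags=0010 → (cmp)
[9] flags=0010 MI?F → skip
[10] flags=0010 HI?T → r4=0x26

EXEC = [1,2,3,7,10]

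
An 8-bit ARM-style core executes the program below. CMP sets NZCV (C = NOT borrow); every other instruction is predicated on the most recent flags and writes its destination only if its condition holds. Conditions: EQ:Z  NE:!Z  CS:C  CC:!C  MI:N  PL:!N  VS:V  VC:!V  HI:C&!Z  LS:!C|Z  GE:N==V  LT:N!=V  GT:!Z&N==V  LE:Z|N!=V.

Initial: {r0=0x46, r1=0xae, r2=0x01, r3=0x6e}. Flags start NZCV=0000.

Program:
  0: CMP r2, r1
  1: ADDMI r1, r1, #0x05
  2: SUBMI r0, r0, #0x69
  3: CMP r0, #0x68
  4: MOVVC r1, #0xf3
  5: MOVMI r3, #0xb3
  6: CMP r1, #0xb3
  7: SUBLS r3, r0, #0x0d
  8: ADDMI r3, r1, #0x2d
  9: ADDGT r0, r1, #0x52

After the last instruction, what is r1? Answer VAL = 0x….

VAL = 0xf3

0: ✓ CMP  NZCV=0000
1: · ADDMI
2: · SUBMI
3: ✓ CMP  NZCV=1000
4: ✓ MOVVC  r1←0xf3
5: ✓ MOVMI  r3←0xb3
6: ✓ CMP  NZCV=0010
7: · SUBLS
8: · ADDMI
9: ✓ ADDGT  r0←0x45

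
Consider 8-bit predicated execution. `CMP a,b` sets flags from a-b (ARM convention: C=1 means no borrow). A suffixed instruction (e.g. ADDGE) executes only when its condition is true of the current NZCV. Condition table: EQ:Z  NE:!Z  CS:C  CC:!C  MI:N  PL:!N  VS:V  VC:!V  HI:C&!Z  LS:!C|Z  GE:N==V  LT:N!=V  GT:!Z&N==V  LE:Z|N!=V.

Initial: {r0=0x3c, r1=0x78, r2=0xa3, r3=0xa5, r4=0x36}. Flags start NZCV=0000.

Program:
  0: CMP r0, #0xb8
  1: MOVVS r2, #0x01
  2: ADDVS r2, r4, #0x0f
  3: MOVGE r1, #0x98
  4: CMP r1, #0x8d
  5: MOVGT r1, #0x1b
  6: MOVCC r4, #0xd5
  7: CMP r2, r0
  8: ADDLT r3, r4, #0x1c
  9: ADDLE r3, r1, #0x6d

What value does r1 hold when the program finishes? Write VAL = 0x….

[0] flags=1001 → (cmp)
[1] flags=1001 VS?T → r2=0x01
[2] flags=1001 VS?T → r2=0x45
[3] flags=1001 GE?T → r1=0x98
[4] flags=0010 → (cmp)
[5] flags=0010 GT?T → r1=0x1b
[6] flags=0010 CC?F → skip
[7] flags=0010 → (cmp)
[8] flags=0010 LT?F → skip
[9] flags=0010 LE?F → skip

VAL = 0x1b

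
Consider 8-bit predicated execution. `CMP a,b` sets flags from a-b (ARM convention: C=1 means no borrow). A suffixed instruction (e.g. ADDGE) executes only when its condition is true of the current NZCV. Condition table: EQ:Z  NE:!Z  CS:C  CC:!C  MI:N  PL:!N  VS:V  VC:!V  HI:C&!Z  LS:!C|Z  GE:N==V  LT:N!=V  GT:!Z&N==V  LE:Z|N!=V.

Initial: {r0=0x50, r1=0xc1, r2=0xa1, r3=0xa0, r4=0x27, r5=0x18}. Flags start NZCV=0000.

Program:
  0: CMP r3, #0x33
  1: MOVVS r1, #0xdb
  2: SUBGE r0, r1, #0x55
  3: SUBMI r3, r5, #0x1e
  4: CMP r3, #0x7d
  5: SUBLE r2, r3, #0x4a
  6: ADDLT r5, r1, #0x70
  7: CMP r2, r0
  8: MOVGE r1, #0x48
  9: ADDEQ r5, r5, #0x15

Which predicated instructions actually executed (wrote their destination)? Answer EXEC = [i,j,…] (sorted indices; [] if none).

0: ✓ CMP  NZCV=0011
1: ✓ MOVVS  r1←0xdb
2: · SUBGE
3: · SUBMI
4: ✓ CMP  NZCV=0011
5: ✓ SUBLE  r2←0x56
6: ✓ ADDLT  r5←0x4b
7: ✓ CMP  NZCV=0010
8: ✓ MOVGE  r1←0x48
9: · ADDEQ

EXEC = [1,5,6,8]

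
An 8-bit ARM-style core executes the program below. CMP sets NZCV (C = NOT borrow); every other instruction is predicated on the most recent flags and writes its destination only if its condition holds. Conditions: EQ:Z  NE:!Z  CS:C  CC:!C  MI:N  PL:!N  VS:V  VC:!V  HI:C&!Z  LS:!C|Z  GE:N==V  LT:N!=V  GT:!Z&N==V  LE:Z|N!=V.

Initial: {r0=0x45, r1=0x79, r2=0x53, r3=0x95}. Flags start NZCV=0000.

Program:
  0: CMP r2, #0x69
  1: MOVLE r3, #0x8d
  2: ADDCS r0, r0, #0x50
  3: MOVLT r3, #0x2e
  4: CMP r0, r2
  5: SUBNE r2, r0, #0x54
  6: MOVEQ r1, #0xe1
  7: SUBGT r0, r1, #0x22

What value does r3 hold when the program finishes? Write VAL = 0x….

[0] flags=1000 → (cmp)
[1] flags=1000 LE?T → r3=0x8d
[2] flags=1000 CS?F → skip
[3] flags=1000 LT?T → r3=0x2e
[4] flags=1000 → (cmp)
[5] flags=1000 NE?T → r2=0xf1
[6] flags=1000 EQ?F → skip
[7] flags=1000 GT?F → skip

VAL = 0x2e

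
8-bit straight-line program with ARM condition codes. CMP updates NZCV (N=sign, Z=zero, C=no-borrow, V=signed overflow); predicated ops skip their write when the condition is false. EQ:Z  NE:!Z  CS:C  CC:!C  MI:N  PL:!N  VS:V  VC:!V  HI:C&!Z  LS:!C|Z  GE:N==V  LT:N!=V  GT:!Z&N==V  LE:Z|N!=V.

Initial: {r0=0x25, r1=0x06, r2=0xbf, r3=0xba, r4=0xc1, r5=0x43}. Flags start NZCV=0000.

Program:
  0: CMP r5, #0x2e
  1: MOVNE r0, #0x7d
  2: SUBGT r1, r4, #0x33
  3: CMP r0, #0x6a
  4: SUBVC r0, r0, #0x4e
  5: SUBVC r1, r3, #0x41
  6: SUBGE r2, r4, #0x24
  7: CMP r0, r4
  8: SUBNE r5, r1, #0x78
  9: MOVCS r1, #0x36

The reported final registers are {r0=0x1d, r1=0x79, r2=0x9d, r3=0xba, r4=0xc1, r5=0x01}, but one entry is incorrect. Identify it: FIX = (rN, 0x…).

0: ✓ CMP  NZCV=0010
1: ✓ MOVNE  r0←0x7d
2: ✓ SUBGT  r1←0x8e
3: ✓ CMP  NZCV=0010
4: ✓ SUBVC  r0←0x2f
5: ✓ SUBVC  r1←0x79
6: ✓ SUBGE  r2←0x9d
7: ✓ CMP  NZCV=0000
8: ✓ SUBNE  r5←0x01
9: · MOVCS

FIX = (r0, 0x2f)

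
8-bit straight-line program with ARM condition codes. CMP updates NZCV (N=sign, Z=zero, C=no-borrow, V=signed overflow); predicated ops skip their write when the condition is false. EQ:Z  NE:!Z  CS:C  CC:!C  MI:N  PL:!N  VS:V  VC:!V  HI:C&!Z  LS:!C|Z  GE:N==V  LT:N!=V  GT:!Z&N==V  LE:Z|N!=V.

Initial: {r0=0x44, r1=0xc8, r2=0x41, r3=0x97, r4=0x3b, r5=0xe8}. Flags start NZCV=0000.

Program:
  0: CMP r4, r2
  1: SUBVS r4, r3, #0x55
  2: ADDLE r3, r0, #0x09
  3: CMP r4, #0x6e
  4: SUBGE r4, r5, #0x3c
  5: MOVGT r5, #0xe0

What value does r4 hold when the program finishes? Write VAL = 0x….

VAL = 0x3b

0: ✓ CMP  NZCV=1000
1: · SUBVS
2: ✓ ADDLE  r3←0x4d
3: ✓ CMP  NZCV=1000
4: · SUBGE
5: · MOVGT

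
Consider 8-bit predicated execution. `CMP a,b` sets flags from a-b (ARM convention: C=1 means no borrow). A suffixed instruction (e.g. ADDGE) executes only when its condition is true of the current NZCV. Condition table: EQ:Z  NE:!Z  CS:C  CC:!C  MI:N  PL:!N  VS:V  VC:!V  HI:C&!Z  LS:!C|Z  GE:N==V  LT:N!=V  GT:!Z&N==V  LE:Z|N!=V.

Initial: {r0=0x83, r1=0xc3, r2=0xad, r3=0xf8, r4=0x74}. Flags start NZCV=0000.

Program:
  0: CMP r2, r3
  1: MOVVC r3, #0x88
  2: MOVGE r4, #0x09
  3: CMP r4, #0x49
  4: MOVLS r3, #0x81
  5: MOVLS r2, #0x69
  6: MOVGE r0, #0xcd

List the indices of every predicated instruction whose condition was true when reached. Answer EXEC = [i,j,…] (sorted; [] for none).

EXEC = [1,6]

[0] flags=1000 → (cmp)
[1] flags=1000 VC?T → r3=0x88
[2] flags=1000 GE?F → skip
[3] flags=0010 → (cmp)
[4] flags=0010 LS?F → skip
[5] flags=0010 LS?F → skip
[6] flags=0010 GE?T → r0=0xcd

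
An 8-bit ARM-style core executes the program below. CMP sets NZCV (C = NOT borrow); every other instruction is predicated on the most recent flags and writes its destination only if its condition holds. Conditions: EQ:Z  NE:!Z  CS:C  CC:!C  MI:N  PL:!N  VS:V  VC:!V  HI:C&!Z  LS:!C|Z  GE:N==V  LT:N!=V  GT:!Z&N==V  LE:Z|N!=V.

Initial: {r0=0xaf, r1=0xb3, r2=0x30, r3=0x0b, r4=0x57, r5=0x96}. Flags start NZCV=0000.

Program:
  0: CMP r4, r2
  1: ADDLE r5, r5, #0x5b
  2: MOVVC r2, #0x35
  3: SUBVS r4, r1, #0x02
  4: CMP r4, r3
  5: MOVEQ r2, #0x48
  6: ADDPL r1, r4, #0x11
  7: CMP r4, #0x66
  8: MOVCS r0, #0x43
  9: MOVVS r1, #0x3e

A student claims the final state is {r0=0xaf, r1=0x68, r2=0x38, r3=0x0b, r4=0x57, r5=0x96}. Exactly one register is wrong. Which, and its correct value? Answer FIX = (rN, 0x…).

FIX = (r2, 0x35)

0: ✓ CMP  NZCV=0010
1: · ADDLE
2: ✓ MOVVC  r2←0x35
3: · SUBVS
4: ✓ CMP  NZCV=0010
5: · MOVEQ
6: ✓ ADDPL  r1←0x68
7: ✓ CMP  NZCV=1000
8: · MOVCS
9: · MOVVS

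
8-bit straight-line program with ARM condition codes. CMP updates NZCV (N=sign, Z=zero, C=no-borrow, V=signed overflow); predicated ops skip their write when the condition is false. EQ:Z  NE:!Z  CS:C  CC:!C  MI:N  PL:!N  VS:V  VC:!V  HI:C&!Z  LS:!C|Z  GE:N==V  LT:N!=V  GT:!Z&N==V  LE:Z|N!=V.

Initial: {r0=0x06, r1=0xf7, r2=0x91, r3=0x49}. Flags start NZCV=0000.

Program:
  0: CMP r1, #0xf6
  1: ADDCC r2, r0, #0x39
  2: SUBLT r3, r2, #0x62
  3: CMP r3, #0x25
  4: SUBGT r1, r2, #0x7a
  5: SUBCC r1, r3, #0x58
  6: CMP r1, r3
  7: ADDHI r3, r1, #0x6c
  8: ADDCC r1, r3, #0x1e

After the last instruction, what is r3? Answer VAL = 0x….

VAL = 0x49

0: ✓ CMP  NZCV=0010
1: · ADDCC
2: · SUBLT
3: ✓ CMP  NZCV=0010
4: ✓ SUBGT  r1←0x17
5: · SUBCC
6: ✓ CMP  NZCV=1000
7: · ADDHI
8: ✓ ADDCC  r1←0x67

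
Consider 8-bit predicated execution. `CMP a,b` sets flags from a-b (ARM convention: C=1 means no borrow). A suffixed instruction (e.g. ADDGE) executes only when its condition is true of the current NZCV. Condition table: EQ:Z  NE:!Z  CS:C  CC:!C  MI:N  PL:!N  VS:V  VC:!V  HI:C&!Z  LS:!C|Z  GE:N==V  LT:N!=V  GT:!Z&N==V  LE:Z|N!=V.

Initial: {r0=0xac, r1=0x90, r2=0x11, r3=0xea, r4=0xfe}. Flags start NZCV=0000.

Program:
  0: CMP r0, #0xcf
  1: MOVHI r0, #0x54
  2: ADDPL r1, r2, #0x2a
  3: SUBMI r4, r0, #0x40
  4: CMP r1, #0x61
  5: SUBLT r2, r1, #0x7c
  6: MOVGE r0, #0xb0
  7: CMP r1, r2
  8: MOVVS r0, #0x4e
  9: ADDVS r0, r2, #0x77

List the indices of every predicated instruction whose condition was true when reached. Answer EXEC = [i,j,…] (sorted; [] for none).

EXEC = [3,5,8,9]

0: ✓ CMP  NZCV=1000
1: · MOVHI
2: · ADDPL
3: ✓ SUBMI  r4←0x6c
4: ✓ CMP  NZCV=0011
5: ✓ SUBLT  r2←0x14
6: · MOVGE
7: ✓ CMP  NZCV=0011
8: ✓ MOVVS  r0←0x4e
9: ✓ ADDVS  r0←0x8b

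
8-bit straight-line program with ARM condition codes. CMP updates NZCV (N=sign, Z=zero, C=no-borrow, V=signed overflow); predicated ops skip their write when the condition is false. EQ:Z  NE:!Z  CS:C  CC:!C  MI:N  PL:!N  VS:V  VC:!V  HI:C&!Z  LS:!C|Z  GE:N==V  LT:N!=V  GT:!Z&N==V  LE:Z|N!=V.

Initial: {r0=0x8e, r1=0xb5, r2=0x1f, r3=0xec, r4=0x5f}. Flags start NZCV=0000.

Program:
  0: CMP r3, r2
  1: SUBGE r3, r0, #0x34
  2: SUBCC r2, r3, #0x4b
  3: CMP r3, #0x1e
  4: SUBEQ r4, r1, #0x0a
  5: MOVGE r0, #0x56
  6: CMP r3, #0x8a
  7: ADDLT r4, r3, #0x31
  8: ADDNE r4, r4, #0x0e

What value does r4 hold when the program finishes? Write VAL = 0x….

0: ✓ CMP  NZCV=1010
1: · SUBGE
2: · SUBCC
3: ✓ CMP  NZCV=1010
4: · SUBEQ
5: · MOVGE
6: ✓ CMP  NZCV=0010
7: · ADDLT
8: ✓ ADDNE  r4←0x6d

VAL = 0x6d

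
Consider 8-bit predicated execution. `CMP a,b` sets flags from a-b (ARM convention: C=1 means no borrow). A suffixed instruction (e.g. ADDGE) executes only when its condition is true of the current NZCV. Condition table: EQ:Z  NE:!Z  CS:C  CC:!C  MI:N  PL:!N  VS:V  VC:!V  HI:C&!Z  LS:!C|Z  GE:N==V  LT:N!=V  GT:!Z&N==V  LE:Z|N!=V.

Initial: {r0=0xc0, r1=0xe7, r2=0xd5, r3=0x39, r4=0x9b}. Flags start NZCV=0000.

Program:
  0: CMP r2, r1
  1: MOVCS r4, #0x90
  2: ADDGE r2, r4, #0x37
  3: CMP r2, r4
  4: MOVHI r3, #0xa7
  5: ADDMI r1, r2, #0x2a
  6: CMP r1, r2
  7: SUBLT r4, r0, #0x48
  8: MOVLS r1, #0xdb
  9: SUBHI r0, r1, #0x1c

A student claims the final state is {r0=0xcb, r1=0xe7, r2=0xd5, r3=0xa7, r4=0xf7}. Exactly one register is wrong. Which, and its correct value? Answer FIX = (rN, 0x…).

FIX = (r4, 0x9b)

0: ✓ CMP  NZCV=1000
1: · MOVCS
2: · ADDGE
3: ✓ CMP  NZCV=0010
4: ✓ MOVHI  r3←0xa7
5: · ADDMI
6: ✓ CMP  NZCV=0010
7: · SUBLT
8: · MOVLS
9: ✓ SUBHI  r0←0xcb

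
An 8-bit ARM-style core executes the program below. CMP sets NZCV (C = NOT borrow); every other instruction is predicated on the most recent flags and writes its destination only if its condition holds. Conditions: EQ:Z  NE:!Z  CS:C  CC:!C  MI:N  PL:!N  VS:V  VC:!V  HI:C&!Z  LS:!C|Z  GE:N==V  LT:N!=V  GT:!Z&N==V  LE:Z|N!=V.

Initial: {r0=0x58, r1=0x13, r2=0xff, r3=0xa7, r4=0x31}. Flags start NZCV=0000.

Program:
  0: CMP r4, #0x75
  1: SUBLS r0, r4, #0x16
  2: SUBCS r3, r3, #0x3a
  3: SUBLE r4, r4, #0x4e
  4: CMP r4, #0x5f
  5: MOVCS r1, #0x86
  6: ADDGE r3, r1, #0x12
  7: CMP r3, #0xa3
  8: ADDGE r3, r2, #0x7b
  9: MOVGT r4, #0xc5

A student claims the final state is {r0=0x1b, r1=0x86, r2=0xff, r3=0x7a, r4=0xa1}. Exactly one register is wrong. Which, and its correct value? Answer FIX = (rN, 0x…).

FIX = (r4, 0xc5)

0: ✓ CMP  NZCV=1000
1: ✓ SUBLS  r0←0x1b
2: · SUBCS
3: ✓ SUBLE  r4←0xe3
4: ✓ CMP  NZCV=1010
5: ✓ MOVCS  r1←0x86
6: · ADDGE
7: ✓ CMP  NZCV=0010
8: ✓ ADDGE  r3←0x7a
9: ✓ MOVGT  r4←0xc5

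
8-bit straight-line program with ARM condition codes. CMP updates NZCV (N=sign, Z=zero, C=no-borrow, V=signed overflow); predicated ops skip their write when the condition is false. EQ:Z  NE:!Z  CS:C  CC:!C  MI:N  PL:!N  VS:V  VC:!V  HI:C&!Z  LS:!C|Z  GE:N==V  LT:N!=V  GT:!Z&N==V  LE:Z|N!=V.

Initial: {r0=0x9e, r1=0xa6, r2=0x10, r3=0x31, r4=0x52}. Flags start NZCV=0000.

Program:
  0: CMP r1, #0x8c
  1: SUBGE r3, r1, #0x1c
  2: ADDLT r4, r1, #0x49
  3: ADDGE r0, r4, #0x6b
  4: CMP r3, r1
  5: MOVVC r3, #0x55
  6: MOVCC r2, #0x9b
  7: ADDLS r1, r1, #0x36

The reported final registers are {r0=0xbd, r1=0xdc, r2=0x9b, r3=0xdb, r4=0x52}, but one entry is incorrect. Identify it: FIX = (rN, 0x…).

0: ✓ CMP  NZCV=0010
1: ✓ SUBGE  r3←0x8a
2: · ADDLT
3: ✓ ADDGE  r0←0xbd
4: ✓ CMP  NZCV=1000
5: ✓ MOVVC  r3←0x55
6: ✓ MOVCC  r2←0x9b
7: ✓ ADDLS  r1←0xdc

FIX = (r3, 0x55)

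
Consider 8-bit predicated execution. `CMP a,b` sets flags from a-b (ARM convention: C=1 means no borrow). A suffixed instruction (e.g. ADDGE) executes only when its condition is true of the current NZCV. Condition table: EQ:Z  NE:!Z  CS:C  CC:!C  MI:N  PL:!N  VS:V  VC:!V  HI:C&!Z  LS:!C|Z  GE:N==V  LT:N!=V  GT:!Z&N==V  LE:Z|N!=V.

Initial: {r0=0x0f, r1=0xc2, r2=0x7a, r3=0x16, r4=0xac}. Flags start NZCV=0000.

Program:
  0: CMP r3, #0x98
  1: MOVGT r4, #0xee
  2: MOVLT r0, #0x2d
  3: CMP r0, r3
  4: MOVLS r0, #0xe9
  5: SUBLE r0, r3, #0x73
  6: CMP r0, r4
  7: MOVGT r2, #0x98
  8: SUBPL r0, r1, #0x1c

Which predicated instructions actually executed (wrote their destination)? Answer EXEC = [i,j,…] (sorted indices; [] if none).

EXEC = [1,4,5]

0: ✓ CMP  NZCV=0000
1: ✓ MOVGT  r4←0xee
2: · MOVLT
3: ✓ CMP  NZCV=1000
4: ✓ MOVLS  r0←0xe9
5: ✓ SUBLE  r0←0xa3
6: ✓ CMP  NZCV=1000
7: · MOVGT
8: · SUBPL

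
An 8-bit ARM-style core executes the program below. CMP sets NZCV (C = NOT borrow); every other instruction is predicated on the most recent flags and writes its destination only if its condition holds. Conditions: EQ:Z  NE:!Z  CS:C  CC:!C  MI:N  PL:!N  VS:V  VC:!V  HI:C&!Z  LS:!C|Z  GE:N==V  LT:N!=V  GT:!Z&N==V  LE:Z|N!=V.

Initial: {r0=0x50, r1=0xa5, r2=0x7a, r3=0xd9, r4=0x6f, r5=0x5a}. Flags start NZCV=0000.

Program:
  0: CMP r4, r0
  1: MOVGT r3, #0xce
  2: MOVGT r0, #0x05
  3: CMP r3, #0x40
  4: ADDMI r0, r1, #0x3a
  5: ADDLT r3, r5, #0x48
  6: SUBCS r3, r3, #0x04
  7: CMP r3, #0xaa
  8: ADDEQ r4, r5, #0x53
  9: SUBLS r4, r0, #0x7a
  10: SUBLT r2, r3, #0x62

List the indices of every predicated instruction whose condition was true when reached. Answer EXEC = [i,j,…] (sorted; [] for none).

EXEC = [1,2,4,5,6,9,10]

0: ✓ CMP  NZCV=0010
1: ✓ MOVGT  r3←0xce
2: ✓ MOVGT  r0←0x05
3: ✓ CMP  NZCV=1010
4: ✓ ADDMI  r0←0xdf
5: ✓ ADDLT  r3←0xa2
6: ✓ SUBCS  r3←0x9e
7: ✓ CMP  NZCV=1000
8: · ADDEQ
9: ✓ SUBLS  r4←0x65
10: ✓ SUBLT  r2←0x3c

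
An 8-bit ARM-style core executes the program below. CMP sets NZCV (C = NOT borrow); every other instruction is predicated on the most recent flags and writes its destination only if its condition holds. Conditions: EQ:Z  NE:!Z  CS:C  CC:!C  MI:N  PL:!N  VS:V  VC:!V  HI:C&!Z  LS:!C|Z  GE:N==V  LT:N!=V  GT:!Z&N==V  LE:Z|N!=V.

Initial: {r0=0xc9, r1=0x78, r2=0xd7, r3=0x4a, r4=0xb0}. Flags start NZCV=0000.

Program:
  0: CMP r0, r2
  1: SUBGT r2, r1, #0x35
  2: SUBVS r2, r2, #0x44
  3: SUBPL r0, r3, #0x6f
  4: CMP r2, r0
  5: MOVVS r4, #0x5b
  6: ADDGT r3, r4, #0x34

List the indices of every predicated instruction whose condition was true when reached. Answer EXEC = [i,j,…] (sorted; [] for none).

EXEC = [6]

0: ✓ CMP  NZCV=1000
1: · SUBGT
2: · SUBVS
3: · SUBPL
4: ✓ CMP  NZCV=0010
5: · MOVVS
6: ✓ ADDGT  r3←0xe4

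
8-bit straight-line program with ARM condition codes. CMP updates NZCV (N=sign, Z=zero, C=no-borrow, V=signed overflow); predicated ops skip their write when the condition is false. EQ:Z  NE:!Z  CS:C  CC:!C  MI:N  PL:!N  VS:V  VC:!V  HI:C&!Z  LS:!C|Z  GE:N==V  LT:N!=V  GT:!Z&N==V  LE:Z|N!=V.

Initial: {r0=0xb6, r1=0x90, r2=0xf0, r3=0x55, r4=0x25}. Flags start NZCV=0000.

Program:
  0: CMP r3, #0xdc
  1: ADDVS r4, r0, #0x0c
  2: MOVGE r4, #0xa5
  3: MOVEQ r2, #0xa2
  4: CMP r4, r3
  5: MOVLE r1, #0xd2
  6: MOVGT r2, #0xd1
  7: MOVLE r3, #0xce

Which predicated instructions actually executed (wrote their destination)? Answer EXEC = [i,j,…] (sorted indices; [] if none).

[0] flags=0000 → (cmp)
[1] flags=0000 VS?F → skip
[2] flags=0000 GE?T → r4=0xa5
[3] flags=0000 EQ?F → skip
[4] flags=0011 → (cmp)
[5] flags=0011 LE?T → r1=0xd2
[6] flags=0011 GT?F → skip
[7] flags=0011 LE?T → r3=0xce

EXEC = [2,5,7]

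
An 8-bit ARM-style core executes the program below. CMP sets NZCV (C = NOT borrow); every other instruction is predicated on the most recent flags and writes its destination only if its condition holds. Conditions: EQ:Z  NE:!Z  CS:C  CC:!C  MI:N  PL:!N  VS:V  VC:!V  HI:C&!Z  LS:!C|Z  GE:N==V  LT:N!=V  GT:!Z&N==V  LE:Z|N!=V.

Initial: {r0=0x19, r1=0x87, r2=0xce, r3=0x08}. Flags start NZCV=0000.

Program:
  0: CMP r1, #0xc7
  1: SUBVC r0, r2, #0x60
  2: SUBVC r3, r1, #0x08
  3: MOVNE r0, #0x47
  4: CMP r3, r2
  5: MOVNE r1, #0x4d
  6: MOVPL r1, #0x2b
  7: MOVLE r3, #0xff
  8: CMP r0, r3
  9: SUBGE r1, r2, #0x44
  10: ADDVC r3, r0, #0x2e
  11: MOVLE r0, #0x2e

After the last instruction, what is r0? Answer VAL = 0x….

[0] flags=1000 → (cmp)
[1] flags=1000 VC?T → r0=0x6e
[2] flags=1000 VC?T → r3=0x7f
[3] flags=1000 NE?T → r0=0x47
[4] flags=1001 → (cmp)
[5] flags=1001 NE?T → r1=0x4d
[6] flags=1001 PL?F → skip
[7] flags=1001 LE?F → skip
[8] flags=1000 → (cmp)
[9] flags=1000 GE?F → skip
[10] flags=1000 VC?T → r3=0x75
[11] flags=1000 LE?T → r0=0x2e

VAL = 0x2e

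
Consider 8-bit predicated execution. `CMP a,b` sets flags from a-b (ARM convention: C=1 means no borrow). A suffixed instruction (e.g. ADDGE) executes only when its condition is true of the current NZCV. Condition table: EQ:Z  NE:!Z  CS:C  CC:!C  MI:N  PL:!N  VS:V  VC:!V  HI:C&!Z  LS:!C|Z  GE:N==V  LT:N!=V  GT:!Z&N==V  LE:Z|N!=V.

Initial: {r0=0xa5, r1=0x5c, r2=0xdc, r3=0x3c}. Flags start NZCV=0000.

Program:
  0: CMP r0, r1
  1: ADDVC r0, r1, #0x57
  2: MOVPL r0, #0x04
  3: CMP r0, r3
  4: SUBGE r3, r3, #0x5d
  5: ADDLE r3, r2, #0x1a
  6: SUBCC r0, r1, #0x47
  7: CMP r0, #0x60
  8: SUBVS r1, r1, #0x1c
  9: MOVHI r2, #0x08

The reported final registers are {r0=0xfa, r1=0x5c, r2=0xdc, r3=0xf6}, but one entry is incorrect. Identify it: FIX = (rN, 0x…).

0: ✓ CMP  NZCV=0011
1: · ADDVC
2: ✓ MOVPL  r0←0x04
3: ✓ CMP  NZCV=1000
4: · SUBGE
5: ✓ ADDLE  r3←0xf6
6: ✓ SUBCC  r0←0x15
7: ✓ CMP  NZCV=1000
8: · SUBVS
9: · MOVHI

FIX = (r0, 0x15)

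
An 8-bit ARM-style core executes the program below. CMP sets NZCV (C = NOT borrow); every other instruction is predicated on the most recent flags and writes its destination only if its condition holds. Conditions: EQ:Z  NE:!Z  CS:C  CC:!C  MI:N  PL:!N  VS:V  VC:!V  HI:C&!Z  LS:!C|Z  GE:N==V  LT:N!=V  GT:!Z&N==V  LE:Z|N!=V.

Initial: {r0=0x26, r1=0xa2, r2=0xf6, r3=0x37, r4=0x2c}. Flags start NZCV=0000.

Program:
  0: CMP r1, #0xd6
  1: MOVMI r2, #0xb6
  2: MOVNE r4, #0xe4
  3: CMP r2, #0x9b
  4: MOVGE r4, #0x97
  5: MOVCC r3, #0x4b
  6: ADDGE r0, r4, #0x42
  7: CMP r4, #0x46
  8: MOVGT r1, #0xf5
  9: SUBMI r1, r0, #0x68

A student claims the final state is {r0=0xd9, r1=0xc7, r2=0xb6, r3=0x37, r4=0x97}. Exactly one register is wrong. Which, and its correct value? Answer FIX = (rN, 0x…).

0: ✓ CMP  NZCV=1000
1: ✓ MOVMI  r2←0xb6
2: ✓ MOVNE  r4←0xe4
3: ✓ CMP  NZCV=0010
4: ✓ MOVGE  r4←0x97
5: · MOVCC
6: ✓ ADDGE  r0←0xd9
7: ✓ CMP  NZCV=0011
8: · MOVGT
9: · SUBMI

FIX = (r1, 0xa2)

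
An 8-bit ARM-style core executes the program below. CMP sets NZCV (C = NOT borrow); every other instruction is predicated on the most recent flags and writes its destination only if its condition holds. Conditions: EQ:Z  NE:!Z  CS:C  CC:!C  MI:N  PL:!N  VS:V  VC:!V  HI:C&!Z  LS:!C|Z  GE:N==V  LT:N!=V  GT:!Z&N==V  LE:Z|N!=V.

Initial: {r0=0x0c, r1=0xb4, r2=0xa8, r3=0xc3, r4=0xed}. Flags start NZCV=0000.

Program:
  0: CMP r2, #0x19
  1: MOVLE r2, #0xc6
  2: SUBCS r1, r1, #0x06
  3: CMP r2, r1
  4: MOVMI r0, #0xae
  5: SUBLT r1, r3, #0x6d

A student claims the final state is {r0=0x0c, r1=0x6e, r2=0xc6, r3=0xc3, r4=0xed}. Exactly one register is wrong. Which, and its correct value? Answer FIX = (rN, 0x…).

FIX = (r1, 0xae)

[0] flags=1010 → (cmp)
[1] flags=1010 LE?T → r2=0xc6
[2] flags=1010 CS?T → r1=0xae
[3] flags=0010 → (cmp)
[4] flags=0010 MI?F → skip
[5] flags=0010 LT?F → skip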